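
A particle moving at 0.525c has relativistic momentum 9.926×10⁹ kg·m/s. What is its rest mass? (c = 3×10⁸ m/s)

γ = 1/√(1 - 0.525²) = 1.175
v = 0.525 × 3×10⁸ = 1.575×10⁸ m/s
m = p/(γv) = 9.926×10⁹/(1.175 × 1.575×10⁸) = 53.64 kg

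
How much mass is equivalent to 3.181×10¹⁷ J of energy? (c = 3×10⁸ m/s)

From E = mc², we get m = E/c²
c² = (3×10⁸)² = 9×10¹⁶ m²/s²
m = 3.181×10¹⁷ / 9×10¹⁶ = 3.534 kg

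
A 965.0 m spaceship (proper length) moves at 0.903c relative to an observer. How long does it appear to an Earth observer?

Proper length L₀ = 965.0 m
γ = 1/√(1 - 0.903²) = 2.3275
L = L₀/γ = 965.0/2.3275 = 414.6 m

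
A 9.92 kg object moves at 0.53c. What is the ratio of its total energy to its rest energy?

E = γmc², E₀ = mc²
E/E₀ = γ = 1/√(1 - 0.53²) = 1.179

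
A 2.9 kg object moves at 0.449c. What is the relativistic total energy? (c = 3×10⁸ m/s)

γ = 1/√(1 - 0.449²) = 1.119
mc² = 2.9 × (3×10⁸)² = 2.610×10¹⁷ J
E = γmc² = 1.119 × 2.610×10¹⁷ = 2.921×10¹⁷ J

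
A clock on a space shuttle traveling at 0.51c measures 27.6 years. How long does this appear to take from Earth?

Proper time Δt₀ = 27.6 years
γ = 1/√(1 - 0.51²) = 1.1626
Δt = γΔt₀ = 1.1626 × 27.6 = 32.09 years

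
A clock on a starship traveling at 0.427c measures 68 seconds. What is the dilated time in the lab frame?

Proper time Δt₀ = 68 seconds
γ = 1/√(1 - 0.427²) = 1.1059
Δt = γΔt₀ = 1.1059 × 68 = 75.20 seconds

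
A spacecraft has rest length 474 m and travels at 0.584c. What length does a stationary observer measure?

Proper length L₀ = 474 m
γ = 1/√(1 - 0.584²) = 1.2319
L = L₀/γ = 474/1.2319 = 384.8 m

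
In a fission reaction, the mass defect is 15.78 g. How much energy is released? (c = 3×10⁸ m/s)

Convert mass defect: Δm = 15.78 g = 0.01578 kg
E = Δm·c² = 0.01578 × (3×10⁸)²
= 0.01578 × 9×10¹⁶ = 1.420×10¹⁵ J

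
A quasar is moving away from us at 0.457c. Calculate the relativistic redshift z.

β = 0.457
(1+β)/(1-β) = 1.457/0.543 = 2.68324
√(2.68324) = 1.6381
z = 1.6381 - 1 = 0.6381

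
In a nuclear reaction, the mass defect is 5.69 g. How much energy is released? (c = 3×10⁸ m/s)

Convert mass defect: Δm = 5.69 g = 0.00569 kg
E = Δm·c² = 0.00569 × (3×10⁸)²
= 0.00569 × 9×10¹⁶ = 5.121×10¹⁴ J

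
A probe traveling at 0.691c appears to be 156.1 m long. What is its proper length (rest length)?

Contracted length L = 156.1 m
γ = 1/√(1 - 0.691²) = 1.383
L₀ = γL = 1.383 × 156.1 = 215.9 m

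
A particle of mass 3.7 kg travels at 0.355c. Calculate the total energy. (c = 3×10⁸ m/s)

γ = 1/√(1 - 0.355²) = 1.0697
mc² = 3.7 × (3×10⁸)² = 3.330×10¹⁷ J
E = γmc² = 1.0697 × 3.330×10¹⁷ = 3.562×10¹⁷ J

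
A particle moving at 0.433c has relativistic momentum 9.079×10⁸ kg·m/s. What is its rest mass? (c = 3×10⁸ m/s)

γ = 1/√(1 - 0.433²) = 1.1094
v = 0.433 × 3×10⁸ = 1.299×10⁸ m/s
m = p/(γv) = 9.079×10⁸/(1.1094 × 1.299×10⁸) = 6.300 kg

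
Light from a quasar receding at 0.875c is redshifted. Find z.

β = 0.875
(1+β)/(1-β) = 1.875/0.125 = 15.00
√(15.00) = 3.873
z = 3.873 - 1 = 2.873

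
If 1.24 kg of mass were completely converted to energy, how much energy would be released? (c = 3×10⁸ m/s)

Using E = mc²:
c² = (3×10⁸)² = 9×10¹⁶ m²/s²
E = 1.24 × 9×10¹⁶ = 1.116×10¹⁷ J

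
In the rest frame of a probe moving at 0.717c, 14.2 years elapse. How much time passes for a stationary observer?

Proper time Δt₀ = 14.2 years
γ = 1/√(1 - 0.717²) = 1.4346
Δt = γΔt₀ = 1.4346 × 14.2 = 20.37 years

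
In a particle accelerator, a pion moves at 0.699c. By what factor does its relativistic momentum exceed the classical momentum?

p_rel = γmv, p_class = mv
Ratio = γ = 1/√(1 - 0.699²)
= 1/√(0.511399) = 1.398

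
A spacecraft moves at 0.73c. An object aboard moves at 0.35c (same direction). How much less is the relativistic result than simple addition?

Classical: u' + v = 0.35 + 0.73 = 1.08c
Relativistic: u = (0.35 + 0.73)/(1 + 0.2555) = 1.08/1.2555 = 0.8602c
Difference: 1.08 - 0.8602 = 0.2198c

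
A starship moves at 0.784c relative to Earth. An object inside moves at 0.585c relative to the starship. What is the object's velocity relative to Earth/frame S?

u = (u' + v)/(1 + u'v/c²)
Numerator: 0.585 + 0.784 = 1.369
Denominator: 1 + 0.45864 = 1.45864
u = 1.369/1.45864 = 0.9385c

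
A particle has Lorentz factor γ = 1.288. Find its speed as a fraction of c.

From γ = 1/√(1 - v²/c²):
1/γ² = 1/1.288² = 0.6028
v²/c² = 1 - 0.6028 = 0.3972
v/c = √(0.3972) = 0.6302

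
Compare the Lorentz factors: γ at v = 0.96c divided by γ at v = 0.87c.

γ₁ = 1/√(1 - 0.96²) = 3.571
γ₂ = 1/√(1 - 0.87²) = 2.028
γ₁/γ₂ = 3.571/2.028 = 1.761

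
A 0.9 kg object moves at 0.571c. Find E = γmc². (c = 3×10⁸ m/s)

γ = 1/√(1 - 0.571²) = 1.2181
mc² = 0.9 × (3×10⁸)² = 8.100×10¹⁶ J
E = γmc² = 1.2181 × 8.100×10¹⁶ = 9.867×10¹⁶ J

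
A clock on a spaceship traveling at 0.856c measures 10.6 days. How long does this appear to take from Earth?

Proper time Δt₀ = 10.6 days
γ = 1/√(1 - 0.856²) = 1.934
Δt = γΔt₀ = 1.934 × 10.6 = 20.50 days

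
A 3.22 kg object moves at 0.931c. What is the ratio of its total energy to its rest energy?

E = γmc², E₀ = mc²
E/E₀ = γ = 1/√(1 - 0.931²) = 2.740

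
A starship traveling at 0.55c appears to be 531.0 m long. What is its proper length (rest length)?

Contracted length L = 531.0 m
γ = 1/√(1 - 0.55²) = 1.1974
L₀ = γL = 1.1974 × 531.0 = 635.8 m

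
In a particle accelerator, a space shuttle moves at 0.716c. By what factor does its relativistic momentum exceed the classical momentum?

p_rel = γmv, p_class = mv
Ratio = γ = 1/√(1 - 0.716²)
= 1/√(0.487344) = 1.432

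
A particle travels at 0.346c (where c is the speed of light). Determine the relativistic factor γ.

v/c = 0.346, so (v/c)² = 0.119716
1 - (v/c)² = 0.880284
γ = 1/√(0.880284) = 1.066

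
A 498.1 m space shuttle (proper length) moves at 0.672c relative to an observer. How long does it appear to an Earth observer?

Proper length L₀ = 498.1 m
γ = 1/√(1 - 0.672²) = 1.3503
L = L₀/γ = 498.1/1.3503 = 368.9 m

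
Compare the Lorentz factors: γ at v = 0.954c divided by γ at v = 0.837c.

γ₁ = 1/√(1 - 0.954²) = 3.335
γ₂ = 1/√(1 - 0.837²) = 1.827
γ₁/γ₂ = 3.335/1.827 = 1.825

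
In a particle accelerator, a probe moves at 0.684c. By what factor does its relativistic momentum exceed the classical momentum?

p_rel = γmv, p_class = mv
Ratio = γ = 1/√(1 - 0.684²)
= 1/√(0.532144) = 1.371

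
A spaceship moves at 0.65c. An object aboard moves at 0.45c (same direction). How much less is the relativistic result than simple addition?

Classical: u' + v = 0.45 + 0.65 = 1.1c
Relativistic: u = (0.45 + 0.65)/(1 + 0.2925) = 1.1/1.2925 = 0.8511c
Difference: 1.1 - 0.8511 = 0.2489c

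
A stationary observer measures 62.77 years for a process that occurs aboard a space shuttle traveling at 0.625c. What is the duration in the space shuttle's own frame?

Dilated time Δt = 62.77 years
γ = 1/√(1 - 0.625²) = 1.281
Δt₀ = Δt/γ = 62.77/1.281 = 49.00 years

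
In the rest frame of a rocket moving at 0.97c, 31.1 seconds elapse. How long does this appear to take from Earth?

Proper time Δt₀ = 31.1 seconds
γ = 1/√(1 - 0.97²) = 4.113
Δt = γΔt₀ = 4.113 × 31.1 = 127.9 seconds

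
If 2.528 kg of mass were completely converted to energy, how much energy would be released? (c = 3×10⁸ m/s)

Using E = mc²:
c² = (3×10⁸)² = 9×10¹⁶ m²/s²
E = 2.528 × 9×10¹⁶ = 2.275×10¹⁷ J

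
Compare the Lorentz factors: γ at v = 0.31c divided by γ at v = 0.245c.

γ₁ = 1/√(1 - 0.31²) = 1.052
γ₂ = 1/√(1 - 0.245²) = 1.031
γ₁/γ₂ = 1.052/1.031 = 1.020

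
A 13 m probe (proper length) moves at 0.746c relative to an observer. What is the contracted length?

Proper length L₀ = 13 m
γ = 1/√(1 - 0.746²) = 1.5016
L = L₀/γ = 13/1.5016 = 8.657 m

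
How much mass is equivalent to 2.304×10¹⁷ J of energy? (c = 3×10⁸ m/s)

From E = mc², we get m = E/c²
c² = (3×10⁸)² = 9×10¹⁶ m²/s²
m = 2.304×10¹⁷ / 9×10¹⁶ = 2.560 kg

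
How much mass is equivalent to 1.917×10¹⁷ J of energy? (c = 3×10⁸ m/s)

From E = mc², we get m = E/c²
c² = (3×10⁸)² = 9×10¹⁶ m²/s²
m = 1.917×10¹⁷ / 9×10¹⁶ = 2.130 kg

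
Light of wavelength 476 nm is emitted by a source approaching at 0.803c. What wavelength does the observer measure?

β = 0.803
Wavelength Doppler factor = √(0.197/1.803) = √(0.10926) = 0.3305
λ_obs = 476 × 0.3305 = 157.3 nm (blueshift)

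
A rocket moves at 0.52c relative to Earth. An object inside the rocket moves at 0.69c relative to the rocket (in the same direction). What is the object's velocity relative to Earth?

u = (u' + v)/(1 + u'v/c²)
Numerator: 0.69 + 0.52 = 1.21
Denominator: 1 + 0.3588 = 1.3588
u = 1.21/1.3588 = 0.8905c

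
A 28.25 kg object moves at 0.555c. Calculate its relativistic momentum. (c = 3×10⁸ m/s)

γ = 1/√(1 - 0.555²) = 1.202
v = 0.555 × 3×10⁸ = 1.665×10⁸ m/s
p = γmv = 1.202 × 28.25 × 1.665×10⁸ = 5.654×10⁹ kg·m/s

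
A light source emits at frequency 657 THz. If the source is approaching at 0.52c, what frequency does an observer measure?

β = v/c = 0.52
(1+β)/(1-β) = 1.52/0.48 = 3.167
Doppler factor = √(3.167) = 1.780
f_obs = 657 × 1.780 = 1169 THz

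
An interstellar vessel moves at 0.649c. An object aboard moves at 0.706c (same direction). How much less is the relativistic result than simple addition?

Classical: u' + v = 0.706 + 0.649 = 1.355c
Relativistic: u = (0.706 + 0.649)/(1 + 0.458194) = 1.355/1.458194 = 0.9292c
Difference: 1.355 - 0.9292 = 0.4258c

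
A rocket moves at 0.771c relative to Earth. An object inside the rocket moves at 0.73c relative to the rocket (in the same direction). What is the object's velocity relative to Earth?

u = (u' + v)/(1 + u'v/c²)
Numerator: 0.73 + 0.771 = 1.501
Denominator: 1 + 0.56283 = 1.56283
u = 1.501/1.56283 = 0.9604c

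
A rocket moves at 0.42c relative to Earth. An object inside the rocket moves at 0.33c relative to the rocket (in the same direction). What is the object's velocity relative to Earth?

u = (u' + v)/(1 + u'v/c²)
Numerator: 0.33 + 0.42 = 0.75
Denominator: 1 + 0.1386 = 1.1386
u = 0.75/1.1386 = 0.6587c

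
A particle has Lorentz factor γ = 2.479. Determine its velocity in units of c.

From γ = 1/√(1 - v²/c²):
1/γ² = 1/2.479² = 0.1627
v²/c² = 1 - 0.1627 = 0.8373
v/c = √(0.8373) = 0.9150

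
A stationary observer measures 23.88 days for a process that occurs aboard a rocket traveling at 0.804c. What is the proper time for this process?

Dilated time Δt = 23.88 days
γ = 1/√(1 - 0.804²) = 1.682
Δt₀ = Δt/γ = 23.88/1.682 = 14.20 days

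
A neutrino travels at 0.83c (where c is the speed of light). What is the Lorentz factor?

v/c = 0.83, so (v/c)² = 0.6889
1 - (v/c)² = 0.3111
γ = 1/√(0.3111) = 1.793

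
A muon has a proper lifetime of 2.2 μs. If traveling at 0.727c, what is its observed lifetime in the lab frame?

Proper lifetime τ₀ = 2.2 μs
γ = 1/√(1 - 0.727²) = 1.4564
τ = γτ₀ = 1.4564 × 2.2 μs = 3.204 μs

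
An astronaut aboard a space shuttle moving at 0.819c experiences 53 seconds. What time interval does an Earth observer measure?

Proper time Δt₀ = 53 seconds
γ = 1/√(1 - 0.819²) = 1.7428
Δt = γΔt₀ = 1.7428 × 53 = 92.37 seconds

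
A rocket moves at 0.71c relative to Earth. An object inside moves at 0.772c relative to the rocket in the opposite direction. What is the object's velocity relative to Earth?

Object's velocity in rocket frame is u' = -0.772c
u = (u' + v)/(1 + u'v/c²) = (v - 0.772)/(1 - 0.772·v/c²)
Numerator: 0.71 - 0.772 = -0.062
Denominator: 1 - 0.54812 = 0.45188
u = -0.062/0.45188 = -0.1372c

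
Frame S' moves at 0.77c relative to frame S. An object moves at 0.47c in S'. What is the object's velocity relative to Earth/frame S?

u = (u' + v)/(1 + u'v/c²)
Numerator: 0.47 + 0.77 = 1.24
Denominator: 1 + 0.3619 = 1.3619
u = 1.24/1.3619 = 0.9105c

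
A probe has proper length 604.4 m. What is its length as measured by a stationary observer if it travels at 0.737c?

Proper length L₀ = 604.4 m
γ = 1/√(1 - 0.737²) = 1.4795
L = L₀/γ = 604.4/1.4795 = 408.5 m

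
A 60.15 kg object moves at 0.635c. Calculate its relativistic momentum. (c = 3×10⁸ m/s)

γ = 1/√(1 - 0.635²) = 1.294
v = 0.635 × 3×10⁸ = 1.905×10⁸ m/s
p = γmv = 1.294 × 60.15 × 1.905×10⁸ = 1.483×10¹⁰ kg·m/s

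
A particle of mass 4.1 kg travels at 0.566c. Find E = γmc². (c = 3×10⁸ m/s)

γ = 1/√(1 - 0.566²) = 1.213
mc² = 4.1 × (3×10⁸)² = 3.690×10¹⁷ J
E = γmc² = 1.213 × 3.690×10¹⁷ = 4.476×10¹⁷ J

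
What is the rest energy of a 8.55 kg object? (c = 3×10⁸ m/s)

c² = (3×10⁸)² = 9.000×10¹⁶ m²/s²
E₀ = mc² = 8.55 × 9.000×10¹⁶ = 7.695×10¹⁷ J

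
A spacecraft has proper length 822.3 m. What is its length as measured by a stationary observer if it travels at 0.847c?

Proper length L₀ = 822.3 m
γ = 1/√(1 - 0.847²) = 1.8811
L = L₀/γ = 822.3/1.8811 = 437.1 m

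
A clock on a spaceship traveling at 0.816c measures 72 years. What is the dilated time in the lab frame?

Proper time Δt₀ = 72 years
γ = 1/√(1 - 0.816²) = 1.730
Δt = γΔt₀ = 1.730 × 72 = 124.6 years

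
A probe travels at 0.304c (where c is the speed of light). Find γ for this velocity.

v/c = 0.304, so (v/c)² = 0.092416
1 - (v/c)² = 0.907584
γ = 1/√(0.907584) = 1.050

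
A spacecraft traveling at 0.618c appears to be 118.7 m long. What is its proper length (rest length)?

Contracted length L = 118.7 m
γ = 1/√(1 - 0.618²) = 1.272
L₀ = γL = 1.272 × 118.7 = 151.0 m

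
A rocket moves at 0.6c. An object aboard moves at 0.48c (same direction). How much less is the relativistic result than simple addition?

Classical: u' + v = 0.48 + 0.6 = 1.08c
Relativistic: u = (0.48 + 0.6)/(1 + 0.288) = 1.08/1.288 = 0.8385c
Difference: 1.08 - 0.8385 = 0.2415c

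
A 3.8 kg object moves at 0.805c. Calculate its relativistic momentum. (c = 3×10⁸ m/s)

γ = 1/√(1 - 0.805²) = 1.686
v = 0.805 × 3×10⁸ = 2.415×10⁸ m/s
p = γmv = 1.686 × 3.8 × 2.415×10⁸ = 1.547×10⁹ kg·m/s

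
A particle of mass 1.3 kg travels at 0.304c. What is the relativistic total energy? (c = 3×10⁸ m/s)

γ = 1/√(1 - 0.304²) = 1.0497
mc² = 1.3 × (3×10⁸)² = 1.170×10¹⁷ J
E = γmc² = 1.0497 × 1.170×10¹⁷ = 1.228×10¹⁷ J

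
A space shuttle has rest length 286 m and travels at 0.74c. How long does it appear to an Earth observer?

Proper length L₀ = 286 m
γ = 1/√(1 - 0.74²) = 1.4868
L = L₀/γ = 286/1.4868 = 192.4 m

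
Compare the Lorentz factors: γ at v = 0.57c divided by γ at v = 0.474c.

γ₁ = 1/√(1 - 0.57²) = 1.2171
γ₂ = 1/√(1 - 0.474²) = 1.1357
γ₁/γ₂ = 1.2171/1.1357 = 1.072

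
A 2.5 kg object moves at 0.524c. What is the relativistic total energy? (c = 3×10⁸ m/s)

γ = 1/√(1 - 0.524²) = 1.174
mc² = 2.5 × (3×10⁸)² = 2.250×10¹⁷ J
E = γmc² = 1.174 × 2.250×10¹⁷ = 2.642×10¹⁷ J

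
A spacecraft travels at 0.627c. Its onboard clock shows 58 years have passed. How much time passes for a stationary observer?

Proper time Δt₀ = 58 years
γ = 1/√(1 - 0.627²) = 1.2837
Δt = γΔt₀ = 1.2837 × 58 = 74.45 years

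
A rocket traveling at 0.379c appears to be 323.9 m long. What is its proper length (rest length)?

Contracted length L = 323.9 m
γ = 1/√(1 - 0.379²) = 1.0806
L₀ = γL = 1.0806 × 323.9 = 350.0 m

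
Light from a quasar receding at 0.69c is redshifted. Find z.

β = 0.69
(1+β)/(1-β) = 1.69/0.31 = 5.452
√(5.452) = 2.335
z = 2.335 - 1 = 1.335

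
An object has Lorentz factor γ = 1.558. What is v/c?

From γ = 1/√(1 - v²/c²):
1/γ² = 1/1.558² = 0.4120
v²/c² = 1 - 0.4120 = 0.5880
v/c = √(0.5880) = 0.7668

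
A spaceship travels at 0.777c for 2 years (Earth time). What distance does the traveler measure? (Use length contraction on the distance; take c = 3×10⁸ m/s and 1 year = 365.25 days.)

Earth distance: d = v × t = 0.777c × 2 yr = 1.4712×10¹⁶ m
γ = 1.5886
d' = d/γ = 1.4712×10¹⁶/1.5886 = 9.261×10¹⁵ m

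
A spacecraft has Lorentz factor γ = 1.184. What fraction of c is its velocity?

From γ = 1/√(1 - v²/c²):
1/γ² = 1/1.184² = 0.7133
v²/c² = 1 - 0.7133 = 0.2867
v/c = √(0.2867) = 0.5354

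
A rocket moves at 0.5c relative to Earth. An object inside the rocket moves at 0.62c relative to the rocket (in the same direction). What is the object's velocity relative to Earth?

u = (u' + v)/(1 + u'v/c²)
Numerator: 0.62 + 0.5 = 1.12
Denominator: 1 + 0.31 = 1.31
u = 1.12/1.31 = 0.8550c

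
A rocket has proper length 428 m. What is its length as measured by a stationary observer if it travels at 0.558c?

Proper length L₀ = 428 m
γ = 1/√(1 - 0.558²) = 1.205
L = L₀/γ = 428/1.205 = 355.2 m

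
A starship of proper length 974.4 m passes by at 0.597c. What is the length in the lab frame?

Proper length L₀ = 974.4 m
γ = 1/√(1 - 0.597²) = 1.2465
L = L₀/γ = 974.4/1.2465 = 781.7 m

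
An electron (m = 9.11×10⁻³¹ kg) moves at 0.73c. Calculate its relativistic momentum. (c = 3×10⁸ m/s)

γ = 1/√(1 - 0.73²) = 1.463
v = 0.73 × 3×10⁸ = 2.190×10⁸ m/s
p = γmv = 1.463 × 9.11×10⁻³¹ × 2.190×10⁸ = 2.919×10⁻²² kg·m/s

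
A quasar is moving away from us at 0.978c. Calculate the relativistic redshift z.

β = 0.978
(1+β)/(1-β) = 1.978/0.022 = 89.91
√(89.91) = 9.482
z = 9.482 - 1 = 8.482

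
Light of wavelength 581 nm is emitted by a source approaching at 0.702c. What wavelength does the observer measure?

β = 0.702
Wavelength Doppler factor = √(0.298/1.702) = √(0.1751) = 0.4184
λ_obs = 581 × 0.4184 = 243.1 nm (blueshift)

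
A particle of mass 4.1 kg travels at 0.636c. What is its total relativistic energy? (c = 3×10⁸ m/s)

γ = 1/√(1 - 0.636²) = 1.296
mc² = 4.1 × (3×10⁸)² = 3.690×10¹⁷ J
E = γmc² = 1.296 × 3.690×10¹⁷ = 4.782×10¹⁷ J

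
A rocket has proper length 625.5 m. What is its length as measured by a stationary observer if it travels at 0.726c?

Proper length L₀ = 625.5 m
γ = 1/√(1 - 0.726²) = 1.454
L = L₀/γ = 625.5/1.454 = 430.2 m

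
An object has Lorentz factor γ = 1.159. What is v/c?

From γ = 1/√(1 - v²/c²):
1/γ² = 1/1.159² = 0.74445
v²/c² = 1 - 0.74445 = 0.25555
v/c = √(0.25555) = 0.5055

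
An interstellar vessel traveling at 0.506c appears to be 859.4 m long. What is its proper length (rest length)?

Contracted length L = 859.4 m
γ = 1/√(1 - 0.506²) = 1.1594
L₀ = γL = 1.1594 × 859.4 = 996.4 m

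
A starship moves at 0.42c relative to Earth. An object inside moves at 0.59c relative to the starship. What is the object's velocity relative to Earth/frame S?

u = (u' + v)/(1 + u'v/c²)
Numerator: 0.59 + 0.42 = 1.01
Denominator: 1 + 0.2478 = 1.2478
u = 1.01/1.2478 = 0.8094c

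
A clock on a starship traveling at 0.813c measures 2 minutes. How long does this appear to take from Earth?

Proper time Δt₀ = 2 minutes
γ = 1/√(1 - 0.813²) = 1.7174
Δt = γΔt₀ = 1.7174 × 2 = 3.435 minutes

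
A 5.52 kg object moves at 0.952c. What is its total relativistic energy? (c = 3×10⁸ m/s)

γ = 1/√(1 - 0.952²) = 3.267
mc² = 5.52 × (3×10⁸)² = 4.968×10¹⁷ J
E = γmc² = 3.267 × 4.968×10¹⁷ = 1.623×10¹⁸ J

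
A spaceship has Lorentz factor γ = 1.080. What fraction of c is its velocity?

From γ = 1/√(1 - v²/c²):
1/γ² = 1/1.080² = 0.85734
v²/c² = 1 - 0.85734 = 0.14266
v/c = √(0.14266) = 0.3777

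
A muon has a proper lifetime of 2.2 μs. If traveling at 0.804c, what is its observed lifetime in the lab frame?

Proper lifetime τ₀ = 2.2 μs
γ = 1/√(1 - 0.804²) = 1.682
τ = γτ₀ = 1.682 × 2.2 μs = 3.700 μs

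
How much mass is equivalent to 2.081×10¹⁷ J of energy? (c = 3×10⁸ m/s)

From E = mc², we get m = E/c²
c² = (3×10⁸)² = 9×10¹⁶ m²/s²
m = 2.081×10¹⁷ / 9×10¹⁶ = 2.312 kg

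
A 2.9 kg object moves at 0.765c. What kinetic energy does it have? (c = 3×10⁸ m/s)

γ = 1/√(1 - 0.765²) = 1.5527
γ - 1 = 0.5527
KE = (γ-1)mc² = 0.5527 × 2.9 × (3×10⁸)² = 1.443×10¹⁷ J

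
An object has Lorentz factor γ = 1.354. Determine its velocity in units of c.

From γ = 1/√(1 - v²/c²):
1/γ² = 1/1.354² = 0.5455
v²/c² = 1 - 0.5455 = 0.4545
v/c = √(0.4545) = 0.6742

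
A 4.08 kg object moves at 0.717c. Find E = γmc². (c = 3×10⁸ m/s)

γ = 1/√(1 - 0.717²) = 1.4346
mc² = 4.08 × (3×10⁸)² = 3.672×10¹⁷ J
E = γmc² = 1.4346 × 3.672×10¹⁷ = 5.268×10¹⁷ J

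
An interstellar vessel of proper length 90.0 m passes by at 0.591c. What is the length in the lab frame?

Proper length L₀ = 90.0 m
γ = 1/√(1 - 0.591²) = 1.2397
L = L₀/γ = 90.0/1.2397 = 72.60 m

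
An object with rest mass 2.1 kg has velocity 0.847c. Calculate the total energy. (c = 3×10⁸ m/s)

γ = 1/√(1 - 0.847²) = 1.881
mc² = 2.1 × (3×10⁸)² = 1.890×10¹⁷ J
E = γmc² = 1.881 × 1.890×10¹⁷ = 3.555×10¹⁷ J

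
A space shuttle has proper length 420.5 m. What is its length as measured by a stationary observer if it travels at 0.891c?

Proper length L₀ = 420.5 m
γ = 1/√(1 - 0.891²) = 2.203
L = L₀/γ = 420.5/2.203 = 190.9 m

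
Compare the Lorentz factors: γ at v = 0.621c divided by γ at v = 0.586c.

γ₁ = 1/√(1 - 0.621²) = 1.276
γ₂ = 1/√(1 - 0.586²) = 1.234
γ₁/γ₂ = 1.276/1.234 = 1.034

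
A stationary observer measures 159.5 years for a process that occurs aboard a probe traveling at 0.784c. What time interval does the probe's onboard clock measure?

Dilated time Δt = 159.5 years
γ = 1/√(1 - 0.784²) = 1.611
Δt₀ = Δt/γ = 159.5/1.611 = 99.01 years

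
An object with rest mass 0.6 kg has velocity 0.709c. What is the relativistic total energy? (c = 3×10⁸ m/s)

γ = 1/√(1 - 0.709²) = 1.418
mc² = 0.6 × (3×10⁸)² = 5.400×10¹⁶ J
E = γmc² = 1.418 × 5.400×10¹⁶ = 7.657×10¹⁶ J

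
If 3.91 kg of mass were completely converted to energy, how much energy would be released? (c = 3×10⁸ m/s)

Using E = mc²:
c² = (3×10⁸)² = 9×10¹⁶ m²/s²
E = 3.91 × 9×10¹⁶ = 3.519×10¹⁷ J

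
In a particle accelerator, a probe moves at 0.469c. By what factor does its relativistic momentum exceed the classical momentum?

p_rel = γmv, p_class = mv
Ratio = γ = 1/√(1 - 0.469²)
= 1/√(0.780039) = 1.132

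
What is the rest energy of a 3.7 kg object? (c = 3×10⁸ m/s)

c² = (3×10⁸)² = 9.000×10¹⁶ m²/s²
E₀ = mc² = 3.7 × 9.000×10¹⁶ = 3.330×10¹⁷ J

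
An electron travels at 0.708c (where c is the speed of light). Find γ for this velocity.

v/c = 0.708, so (v/c)² = 0.501264
1 - (v/c)² = 0.498736
γ = 1/√(0.498736) = 1.416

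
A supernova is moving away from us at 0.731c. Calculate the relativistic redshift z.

β = 0.731
(1+β)/(1-β) = 1.731/0.269 = 6.435
√(6.435) = 2.537
z = 2.537 - 1 = 1.537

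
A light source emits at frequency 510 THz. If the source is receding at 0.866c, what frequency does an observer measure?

β = v/c = 0.866
(1-β)/(1+β) = 0.134/1.866 = 0.07181
Doppler factor = √(0.07181) = 0.2680
f_obs = 510 × 0.2680 = 136.7 THz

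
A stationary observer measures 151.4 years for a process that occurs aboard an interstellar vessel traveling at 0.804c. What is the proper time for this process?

Dilated time Δt = 151.4 years
γ = 1/√(1 - 0.804²) = 1.6817
Δt₀ = Δt/γ = 151.4/1.6817 = 90.03 years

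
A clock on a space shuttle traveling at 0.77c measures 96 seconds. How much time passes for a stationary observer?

Proper time Δt₀ = 96 seconds
γ = 1/√(1 - 0.77²) = 1.5673
Δt = γΔt₀ = 1.5673 × 96 = 150.5 seconds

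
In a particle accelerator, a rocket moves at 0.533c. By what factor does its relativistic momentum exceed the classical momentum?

p_rel = γmv, p_class = mv
Ratio = γ = 1/√(1 - 0.533²)
= 1/√(0.715911) = 1.182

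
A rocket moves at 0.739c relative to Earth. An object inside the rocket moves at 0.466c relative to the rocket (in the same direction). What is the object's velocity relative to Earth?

u = (u' + v)/(1 + u'v/c²)
Numerator: 0.466 + 0.739 = 1.205
Denominator: 1 + 0.344374 = 1.344374
u = 1.205/1.344374 = 0.8963c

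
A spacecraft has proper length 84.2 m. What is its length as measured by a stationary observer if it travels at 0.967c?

Proper length L₀ = 84.2 m
γ = 1/√(1 - 0.967²) = 3.925
L = L₀/γ = 84.2/3.925 = 21.45 m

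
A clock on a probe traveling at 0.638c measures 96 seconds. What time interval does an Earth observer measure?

Proper time Δt₀ = 96 seconds
γ = 1/√(1 - 0.638²) = 1.299
Δt = γΔt₀ = 1.299 × 96 = 124.7 seconds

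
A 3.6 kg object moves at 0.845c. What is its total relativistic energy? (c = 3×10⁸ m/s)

γ = 1/√(1 - 0.845²) = 1.870
mc² = 3.6 × (3×10⁸)² = 3.240×10¹⁷ J
E = γmc² = 1.870 × 3.240×10¹⁷ = 6.059×10¹⁷ J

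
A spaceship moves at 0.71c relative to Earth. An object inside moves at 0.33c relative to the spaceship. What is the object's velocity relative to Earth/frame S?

u = (u' + v)/(1 + u'v/c²)
Numerator: 0.33 + 0.71 = 1.04
Denominator: 1 + 0.2343 = 1.2343
u = 1.04/1.2343 = 0.8426c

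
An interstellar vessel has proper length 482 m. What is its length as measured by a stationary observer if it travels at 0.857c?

Proper length L₀ = 482 m
γ = 1/√(1 - 0.857²) = 1.9406
L = L₀/γ = 482/1.9406 = 248.4 m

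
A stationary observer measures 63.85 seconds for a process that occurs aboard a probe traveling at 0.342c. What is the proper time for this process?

Dilated time Δt = 63.85 seconds
γ = 1/√(1 - 0.342²) = 1.0642
Δt₀ = Δt/γ = 63.85/1.0642 = 60.00 seconds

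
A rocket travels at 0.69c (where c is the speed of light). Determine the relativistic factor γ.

v/c = 0.69, so (v/c)² = 0.4761
1 - (v/c)² = 0.5239
γ = 1/√(0.5239) = 1.382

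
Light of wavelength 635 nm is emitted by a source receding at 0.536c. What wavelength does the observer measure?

β = 0.536
Wavelength Doppler factor = √(1.536/0.464) = √(3.310) = 1.819
λ_obs = 635 × 1.819 = 1155 nm (redshift)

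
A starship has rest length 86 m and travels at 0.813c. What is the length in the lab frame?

Proper length L₀ = 86 m
γ = 1/√(1 - 0.813²) = 1.71743
L = L₀/γ = 86/1.71743 = 50.07 m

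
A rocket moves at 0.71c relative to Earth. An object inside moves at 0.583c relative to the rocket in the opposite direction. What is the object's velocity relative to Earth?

Object's velocity in rocket frame is u' = -0.583c
u = (u' + v)/(1 + u'v/c²) = (v - 0.583)/(1 - 0.583·v/c²)
Numerator: 0.71 - 0.583 = 0.127
Denominator: 1 - 0.41393 = 0.58607
u = 0.127/0.58607 = 0.2167c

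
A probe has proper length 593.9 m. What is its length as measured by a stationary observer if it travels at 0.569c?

Proper length L₀ = 593.9 m
γ = 1/√(1 - 0.569²) = 1.216
L = L₀/γ = 593.9/1.216 = 488.4 m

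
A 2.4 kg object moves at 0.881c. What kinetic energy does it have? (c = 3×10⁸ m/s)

γ = 1/√(1 - 0.881²) = 2.1136
γ - 1 = 1.1136
KE = (γ-1)mc² = 1.1136 × 2.4 × (3×10⁸)² = 2.405×10¹⁷ J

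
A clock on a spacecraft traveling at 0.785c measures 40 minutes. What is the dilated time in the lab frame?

Proper time Δt₀ = 40 minutes
γ = 1/√(1 - 0.785²) = 1.6142
Δt = γΔt₀ = 1.6142 × 40 = 64.57 minutes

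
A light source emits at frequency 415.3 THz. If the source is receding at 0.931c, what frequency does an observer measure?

β = v/c = 0.931
(1-β)/(1+β) = 0.069/1.931 = 0.035733
Doppler factor = √(0.035733) = 0.18903
f_obs = 415.3 × 0.18903 = 78.50 THz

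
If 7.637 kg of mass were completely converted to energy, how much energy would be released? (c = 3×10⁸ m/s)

Using E = mc²:
c² = (3×10⁸)² = 9×10¹⁶ m²/s²
E = 7.637 × 9×10¹⁶ = 6.873×10¹⁷ J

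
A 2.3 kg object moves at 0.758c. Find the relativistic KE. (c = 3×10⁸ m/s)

γ = 1/√(1 - 0.758²) = 1.5331
γ - 1 = 0.5331
KE = (γ-1)mc² = 0.5331 × 2.3 × (3×10⁸)² = 1.104×10¹⁷ J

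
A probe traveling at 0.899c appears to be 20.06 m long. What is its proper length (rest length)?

Contracted length L = 20.06 m
γ = 1/√(1 - 0.899²) = 2.283
L₀ = γL = 2.283 × 20.06 = 45.80 m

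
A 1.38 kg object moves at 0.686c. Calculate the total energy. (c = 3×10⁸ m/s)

γ = 1/√(1 - 0.686²) = 1.374
mc² = 1.38 × (3×10⁸)² = 1.242×10¹⁷ J
E = γmc² = 1.374 × 1.242×10¹⁷ = 1.707×10¹⁷ J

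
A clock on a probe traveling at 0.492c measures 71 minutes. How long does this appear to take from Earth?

Proper time Δt₀ = 71 minutes
γ = 1/√(1 - 0.492²) = 1.1486
Δt = γΔt₀ = 1.1486 × 71 = 81.55 minutes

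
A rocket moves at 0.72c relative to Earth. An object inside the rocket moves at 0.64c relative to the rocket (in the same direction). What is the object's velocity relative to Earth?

u = (u' + v)/(1 + u'v/c²)
Numerator: 0.64 + 0.72 = 1.36
Denominator: 1 + 0.4608 = 1.4608
u = 1.36/1.4608 = 0.9310c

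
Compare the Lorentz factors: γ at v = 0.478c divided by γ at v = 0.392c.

γ₁ = 1/√(1 - 0.478²) = 1.138
γ₂ = 1/√(1 - 0.392²) = 1.087
γ₁/γ₂ = 1.138/1.087 = 1.047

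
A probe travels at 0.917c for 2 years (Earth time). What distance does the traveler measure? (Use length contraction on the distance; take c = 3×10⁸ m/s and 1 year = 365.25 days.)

Earth distance: d = v × t = 0.917c × 2 yr = 1.7363×10¹⁶ m
γ = 2.5070
d' = d/γ = 1.7363×10¹⁶/2.5070 = 6.926×10¹⁵ m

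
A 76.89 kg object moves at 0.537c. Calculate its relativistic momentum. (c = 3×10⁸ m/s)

γ = 1/√(1 - 0.537²) = 1.185
v = 0.537 × 3×10⁸ = 1.611×10⁸ m/s
p = γmv = 1.185 × 76.89 × 1.611×10⁸ = 1.468×10¹⁰ kg·m/s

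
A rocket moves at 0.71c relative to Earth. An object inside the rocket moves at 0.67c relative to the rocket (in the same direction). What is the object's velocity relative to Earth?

u = (u' + v)/(1 + u'v/c²)
Numerator: 0.67 + 0.71 = 1.38
Denominator: 1 + 0.4757 = 1.4757
u = 1.38/1.4757 = 0.9351c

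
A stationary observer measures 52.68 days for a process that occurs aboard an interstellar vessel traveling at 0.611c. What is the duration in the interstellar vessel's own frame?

Dilated time Δt = 52.68 days
γ = 1/√(1 - 0.611²) = 1.2632
Δt₀ = Δt/γ = 52.68/1.2632 = 41.70 days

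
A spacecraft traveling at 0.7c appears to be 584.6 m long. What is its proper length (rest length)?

Contracted length L = 584.6 m
γ = 1/√(1 - 0.7²) = 1.4003
L₀ = γL = 1.4003 × 584.6 = 818.6 m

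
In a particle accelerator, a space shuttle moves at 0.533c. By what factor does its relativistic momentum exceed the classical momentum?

p_rel = γmv, p_class = mv
Ratio = γ = 1/√(1 - 0.533²)
= 1/√(0.715911) = 1.182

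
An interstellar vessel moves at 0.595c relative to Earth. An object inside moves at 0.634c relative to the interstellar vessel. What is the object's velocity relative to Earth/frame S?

u = (u' + v)/(1 + u'v/c²)
Numerator: 0.634 + 0.595 = 1.229
Denominator: 1 + 0.37723 = 1.37723
u = 1.229/1.37723 = 0.8924c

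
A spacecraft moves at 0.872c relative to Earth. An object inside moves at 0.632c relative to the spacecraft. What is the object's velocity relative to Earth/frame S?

u = (u' + v)/(1 + u'v/c²)
Numerator: 0.632 + 0.872 = 1.504
Denominator: 1 + 0.551104 = 1.551104
u = 1.504/1.551104 = 0.9696c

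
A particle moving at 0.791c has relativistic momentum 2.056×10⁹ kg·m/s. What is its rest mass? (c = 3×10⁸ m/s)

γ = 1/√(1 - 0.791²) = 1.6345
v = 0.791 × 3×10⁸ = 2.373×10⁸ m/s
m = p/(γv) = 2.056×10⁹/(1.6345 × 2.373×10⁸) = 5.301 kg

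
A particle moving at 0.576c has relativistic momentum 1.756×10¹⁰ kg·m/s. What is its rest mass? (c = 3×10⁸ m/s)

γ = 1/√(1 - 0.576²) = 1.2233
v = 0.576 × 3×10⁸ = 1.728×10⁸ m/s
m = p/(γv) = 1.756×10¹⁰/(1.2233 × 1.728×10⁸) = 83.07 kg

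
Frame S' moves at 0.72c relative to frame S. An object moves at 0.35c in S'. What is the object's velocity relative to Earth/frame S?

u = (u' + v)/(1 + u'v/c²)
Numerator: 0.35 + 0.72 = 1.07
Denominator: 1 + 0.252 = 1.252
u = 1.07/1.252 = 0.8546c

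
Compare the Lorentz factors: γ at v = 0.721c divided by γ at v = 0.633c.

γ₁ = 1/√(1 - 0.721²) = 1.443
γ₂ = 1/√(1 - 0.633²) = 1.292
γ₁/γ₂ = 1.443/1.292 = 1.117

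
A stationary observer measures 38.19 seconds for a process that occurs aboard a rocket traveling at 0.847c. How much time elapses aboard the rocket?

Dilated time Δt = 38.19 seconds
γ = 1/√(1 - 0.847²) = 1.881
Δt₀ = Δt/γ = 38.19/1.881 = 20.30 seconds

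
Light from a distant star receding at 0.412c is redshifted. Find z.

β = 0.412
(1+β)/(1-β) = 1.412/0.588 = 2.4014
√(2.4014) = 1.5496
z = 1.5496 - 1 = 0.5496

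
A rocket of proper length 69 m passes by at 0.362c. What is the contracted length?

Proper length L₀ = 69 m
γ = 1/√(1 - 0.362²) = 1.0728
L = L₀/γ = 69/1.0728 = 64.32 m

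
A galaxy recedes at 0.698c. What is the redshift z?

β = 0.698
(1+β)/(1-β) = 1.698/0.302 = 5.623
√(5.623) = 2.371
z = 2.371 - 1 = 1.371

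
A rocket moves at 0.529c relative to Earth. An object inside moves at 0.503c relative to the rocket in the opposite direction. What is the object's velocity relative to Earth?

Object's velocity in rocket frame is u' = -0.503c
u = (u' + v)/(1 + u'v/c²) = (v - 0.503)/(1 - 0.503·v/c²)
Numerator: 0.529 - 0.503 = 0.026
Denominator: 1 - 0.266087 = 0.733913
u = 0.026/0.733913 = 0.03543c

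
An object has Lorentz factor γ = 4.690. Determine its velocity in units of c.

From γ = 1/√(1 - v²/c²):
1/γ² = 1/4.690² = 0.04546
v²/c² = 1 - 0.04546 = 0.9545
v/c = √(0.9545) = 0.9770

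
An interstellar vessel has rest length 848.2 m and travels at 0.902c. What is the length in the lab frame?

Proper length L₀ = 848.2 m
γ = 1/√(1 - 0.902²) = 2.316
L = L₀/γ = 848.2/2.316 = 366.2 m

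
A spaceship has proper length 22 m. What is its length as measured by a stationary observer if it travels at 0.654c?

Proper length L₀ = 22 m
γ = 1/√(1 - 0.654²) = 1.322
L = L₀/γ = 22/1.322 = 16.64 m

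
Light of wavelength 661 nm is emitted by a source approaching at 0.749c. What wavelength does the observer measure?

β = 0.749
Wavelength Doppler factor = √(0.251/1.749) = √(0.1435) = 0.3788
λ_obs = 661 × 0.3788 = 250.4 nm (blueshift)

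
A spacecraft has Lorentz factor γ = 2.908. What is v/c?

From γ = 1/√(1 - v²/c²):
1/γ² = 1/2.908² = 0.1183
v²/c² = 1 - 0.1183 = 0.8817
v/c = √(0.8817) = 0.9390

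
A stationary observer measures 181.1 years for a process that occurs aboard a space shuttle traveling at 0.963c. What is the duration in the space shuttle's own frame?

Dilated time Δt = 181.1 years
γ = 1/√(1 - 0.963²) = 3.7106
Δt₀ = Δt/γ = 181.1/3.7106 = 48.81 years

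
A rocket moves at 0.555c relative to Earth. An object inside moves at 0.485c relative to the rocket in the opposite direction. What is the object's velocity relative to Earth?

Object's velocity in rocket frame is u' = -0.485c
u = (u' + v)/(1 + u'v/c²) = (v - 0.485)/(1 - 0.485·v/c²)
Numerator: 0.555 - 0.485 = 0.07
Denominator: 1 - 0.269175 = 0.730825
u = 0.07/0.730825 = 0.09578c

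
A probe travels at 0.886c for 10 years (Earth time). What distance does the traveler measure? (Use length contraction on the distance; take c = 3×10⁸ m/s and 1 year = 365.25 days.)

Earth distance: d = v × t = 0.886c × 10 yr = 8.388×10¹⁶ m
γ = 2.157
d' = d/γ = 8.388×10¹⁶/2.157 = 3.889×10¹⁶ m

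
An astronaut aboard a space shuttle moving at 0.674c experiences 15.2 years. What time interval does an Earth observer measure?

Proper time Δt₀ = 15.2 years
γ = 1/√(1 - 0.674²) = 1.354
Δt = γΔt₀ = 1.354 × 15.2 = 20.58 years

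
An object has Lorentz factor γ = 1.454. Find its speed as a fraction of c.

From γ = 1/√(1 - v²/c²):
1/γ² = 1/1.454² = 0.4730
v²/c² = 1 - 0.4730 = 0.5270
v/c = √(0.5270) = 0.7259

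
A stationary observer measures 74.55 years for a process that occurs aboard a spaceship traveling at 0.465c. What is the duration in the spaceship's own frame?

Dilated time Δt = 74.55 years
γ = 1/√(1 - 0.465²) = 1.1295
Δt₀ = Δt/γ = 74.55/1.1295 = 66.00 years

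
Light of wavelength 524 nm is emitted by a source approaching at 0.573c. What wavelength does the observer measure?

β = 0.573
Wavelength Doppler factor = √(0.427/1.573) = √(0.27146) = 0.5210
λ_obs = 524 × 0.5210 = 273.0 nm (blueshift)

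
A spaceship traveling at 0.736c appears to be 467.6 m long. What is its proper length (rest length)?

Contracted length L = 467.6 m
γ = 1/√(1 - 0.736²) = 1.4771
L₀ = γL = 1.4771 × 467.6 = 690.7 m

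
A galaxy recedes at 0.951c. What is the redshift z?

β = 0.951
(1+β)/(1-β) = 1.951/0.049 = 39.82
√(39.82) = 6.310
z = 6.310 - 1 = 5.310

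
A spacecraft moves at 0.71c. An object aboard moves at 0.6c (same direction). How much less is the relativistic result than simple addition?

Classical: u' + v = 0.6 + 0.71 = 1.31c
Relativistic: u = (0.6 + 0.71)/(1 + 0.426) = 1.31/1.426 = 0.9187c
Difference: 1.31 - 0.9187 = 0.3913c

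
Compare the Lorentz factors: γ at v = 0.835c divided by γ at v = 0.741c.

γ₁ = 1/√(1 - 0.835²) = 1.817
γ₂ = 1/√(1 - 0.741²) = 1.489
γ₁/γ₂ = 1.817/1.489 = 1.220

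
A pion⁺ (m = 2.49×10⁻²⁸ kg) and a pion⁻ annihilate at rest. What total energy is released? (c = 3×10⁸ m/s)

Both particles have the same rest mass, so total mass = 2m
E = 2m·c² = 2 × 2.49×10⁻²⁸ × (3×10⁸)²
= 2 × 2.49×10⁻²⁸ × 9×10¹⁶
= 4.482×10⁻¹¹ J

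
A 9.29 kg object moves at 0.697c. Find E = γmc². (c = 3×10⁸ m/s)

γ = 1/√(1 - 0.697²) = 1.395
mc² = 9.29 × (3×10⁸)² = 8.361×10¹⁷ J
E = γmc² = 1.395 × 8.361×10¹⁷ = 1.166×10¹⁸ J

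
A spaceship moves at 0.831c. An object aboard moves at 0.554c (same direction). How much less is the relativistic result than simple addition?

Classical: u' + v = 0.554 + 0.831 = 1.385c
Relativistic: u = (0.554 + 0.831)/(1 + 0.460374) = 1.385/1.460374 = 0.9484c
Difference: 1.385 - 0.9484 = 0.4366c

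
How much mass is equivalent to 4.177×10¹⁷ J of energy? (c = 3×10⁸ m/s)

From E = mc², we get m = E/c²
c² = (3×10⁸)² = 9×10¹⁶ m²/s²
m = 4.177×10¹⁷ / 9×10¹⁶ = 4.641 kg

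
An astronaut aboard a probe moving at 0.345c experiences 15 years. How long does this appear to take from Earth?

Proper time Δt₀ = 15 years
γ = 1/√(1 - 0.345²) = 1.065
Δt = γΔt₀ = 1.065 × 15 = 15.98 years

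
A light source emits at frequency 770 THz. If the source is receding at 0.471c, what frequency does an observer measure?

β = v/c = 0.471
(1-β)/(1+β) = 0.529/1.471 = 0.3596
Doppler factor = √(0.3596) = 0.5997
f_obs = 770 × 0.5997 = 461.8 THz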